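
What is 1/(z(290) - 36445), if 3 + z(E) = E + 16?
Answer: -1/36142 ≈ -2.7669e-5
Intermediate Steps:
z(E) = 13 + E (z(E) = -3 + (E + 16) = -3 + (16 + E) = 13 + E)
1/(z(290) - 36445) = 1/((13 + 290) - 36445) = 1/(303 - 36445) = 1/(-36142) = -1/36142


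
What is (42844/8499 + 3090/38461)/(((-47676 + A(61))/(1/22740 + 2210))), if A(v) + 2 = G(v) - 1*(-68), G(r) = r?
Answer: -42065906340776297/176721851739053070 ≈ -0.23803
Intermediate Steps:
A(v) = 66 + v (A(v) = -2 + (v - 1*(-68)) = -2 + (v + 68) = -2 + (68 + v) = 66 + v)
(42844/8499 + 3090/38461)/(((-47676 + A(61))/(1/22740 + 2210))) = (42844/8499 + 3090/38461)/(((-47676 + (66 + 61))/(1/22740 + 2210))) = (42844*(1/8499) + 3090*(1/38461))/(((-47676 + 127)/(1/22740 + 2210))) = (42844/8499 + 3090/38461)/((-47549/50255401/22740)) = 1674084994/(326880039*((-47549*22740/50255401))) = 1674084994/(326880039*(-1081264260/50255401)) = (1674084994/326880039)*(-50255401/1081264260) = -42065906340776297/176721851739053070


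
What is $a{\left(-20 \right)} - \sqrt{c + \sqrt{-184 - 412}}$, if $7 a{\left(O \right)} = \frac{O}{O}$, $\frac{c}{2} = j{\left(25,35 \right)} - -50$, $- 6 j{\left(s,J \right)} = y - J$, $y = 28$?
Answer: $\frac{1}{7} - \frac{\sqrt{921 + 18 i \sqrt{149}}}{3} \approx -10.044 - 1.1983 i$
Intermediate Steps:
$j{\left(s,J \right)} = - \frac{14}{3} + \frac{J}{6}$ ($j{\left(s,J \right)} = - \frac{28 - J}{6} = - \frac{14}{3} + \frac{J}{6}$)
$c = \frac{307}{3}$ ($c = 2 \left(\left(- \frac{14}{3} + \frac{1}{6} \cdot 35\right) - -50\right) = 2 \left(\left(- \frac{14}{3} + \frac{35}{6}\right) + 50\right) = 2 \left(\frac{7}{6} + 50\right) = 2 \cdot \frac{307}{6} = \frac{307}{3} \approx 102.33$)
$a{\left(O \right)} = \frac{1}{7}$ ($a{\left(O \right)} = \frac{O \frac{1}{O}}{7} = \frac{1}{7} \cdot 1 = \frac{1}{7}$)
$a{\left(-20 \right)} - \sqrt{c + \sqrt{-184 - 412}} = \frac{1}{7} - \sqrt{\frac{307}{3} + \sqrt{-184 - 412}} = \frac{1}{7} - \sqrt{\frac{307}{3} + \sqrt{-596}} = \frac{1}{7} - \sqrt{\frac{307}{3} + 2 i \sqrt{149}}$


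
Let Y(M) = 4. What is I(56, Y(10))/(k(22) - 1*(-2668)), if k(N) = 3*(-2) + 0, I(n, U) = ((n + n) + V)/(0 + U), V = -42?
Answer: 35/5324 ≈ 0.0065740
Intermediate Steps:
I(n, U) = (-42 + 2*n)/U (I(n, U) = ((n + n) - 42)/(0 + U) = (2*n - 42)/U = (-42 + 2*n)/U)
k(N) = -6 (k(N) = -6 + 0 = -6)
I(56, Y(10))/(k(22) - 1*(-2668)) = (2*(-21 + 56)/4)/(-6 - 1*(-2668)) = (2*(¼)*35)/(-6 + 2668) = (35/2)/2662 = (35/2)*(1/2662) = 35/5324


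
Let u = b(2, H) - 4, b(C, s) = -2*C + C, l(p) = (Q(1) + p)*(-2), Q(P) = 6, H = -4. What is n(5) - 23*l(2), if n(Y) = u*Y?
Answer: 338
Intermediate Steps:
l(p) = -12 - 2*p (l(p) = (6 + p)*(-2) = -12 - 2*p)
b(C, s) = -C
u = -6 (u = -1*2 - 4 = -2 - 4 = -6)
n(Y) = -6*Y
n(5) - 23*l(2) = -6*5 - 23*(-12 - 2*2) = -30 - 23*(-12 - 4) = -30 - 23*(-16) = -30 + 368 = 338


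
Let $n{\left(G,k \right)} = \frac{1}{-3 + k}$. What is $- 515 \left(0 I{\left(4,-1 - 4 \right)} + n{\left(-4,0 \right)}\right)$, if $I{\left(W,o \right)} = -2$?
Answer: $\frac{515}{3} \approx 171.67$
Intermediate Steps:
$- 515 \left(0 I{\left(4,-1 - 4 \right)} + n{\left(-4,0 \right)}\right) = - 515 \left(0 \left(-2\right) + \frac{1}{-3 + 0}\right) = - 515 \left(0 + \frac{1}{-3}\right) = - 515 \left(0 - \frac{1}{3}\right) = \left(-515\right) \left(- \frac{1}{3}\right) = \frac{515}{3}$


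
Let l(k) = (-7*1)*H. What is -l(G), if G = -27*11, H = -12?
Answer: -84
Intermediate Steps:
G = -297
l(k) = 84 (l(k) = -7*1*(-12) = -7*(-12) = 84)
-l(G) = -1*84 = -84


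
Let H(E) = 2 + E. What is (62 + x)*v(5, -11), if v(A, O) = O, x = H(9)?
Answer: -803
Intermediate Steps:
x = 11 (x = 2 + 9 = 11)
(62 + x)*v(5, -11) = (62 + 11)*(-11) = 73*(-11) = -803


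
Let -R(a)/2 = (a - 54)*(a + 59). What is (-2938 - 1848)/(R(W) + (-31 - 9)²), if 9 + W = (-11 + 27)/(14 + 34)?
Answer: -21537/35588 ≈ -0.60518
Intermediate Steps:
W = -26/3 (W = -9 + (-11 + 27)/(14 + 34) = -9 + 16/48 = -9 + 16*(1/48) = -9 + ⅓ = -26/3 ≈ -8.6667)
R(a) = -2*(-54 + a)*(59 + a) (R(a) = -2*(a - 54)*(a + 59) = -2*(-54 + a)*(59 + a))
(-2938 - 1848)/(R(W) + (-31 - 9)²) = (-2938 - 1848)/((6372 - 10*(-26/3) - 2*(-26/3)²) + (-31 - 9)²) = -4786/((6372 + 260/3 - 2*676/9) + (-40)²) = -4786/((6372 + 260/3 - 1352/9) + 1600) = -4786/(56776/9 + 1600) = -4786/71176/9 = -4786*9/71176 = -21537/35588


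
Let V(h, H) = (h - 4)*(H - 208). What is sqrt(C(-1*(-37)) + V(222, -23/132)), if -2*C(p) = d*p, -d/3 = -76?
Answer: I*sqrt(216057534)/66 ≈ 222.71*I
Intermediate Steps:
V(h, H) = (-208 + H)*(-4 + h) (V(h, H) = (-4 + h)*(-208 + H) = (-208 + H)*(-4 + h))
d = 228 (d = -3*(-76) = 228)
C(p) = -114*p
sqrt(C(-1*(-37)) + V(222, -23/132)) = sqrt(-(-114)*(-37) + (832 - 208*222 - (-92)/132 - 23/132*222)) = sqrt(-114*37 + (832 - 46176 - (-92)/132 - 23*1/132*222)) = sqrt(-4218 + (832 - 46176 - 4*(-23/132) - 23/132*222)) = sqrt(-4218 + (832 - 46176 + 23/33 - 851/22)) = sqrt(-4218 - 2995211/66) = sqrt(-3273599/66) = I*sqrt(216057534)/66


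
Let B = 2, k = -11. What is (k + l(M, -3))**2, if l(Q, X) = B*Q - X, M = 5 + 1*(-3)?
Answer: 16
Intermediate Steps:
M = 2 (M = 5 - 3 = 2)
l(Q, X) = -X + 2*Q (l(Q, X) = 2*Q - X = -X + 2*Q)
(k + l(M, -3))**2 = (-11 + (-1*(-3) + 2*2))**2 = (-11 + (3 + 4))**2 = (-11 + 7)**2 = (-4)**2 = 16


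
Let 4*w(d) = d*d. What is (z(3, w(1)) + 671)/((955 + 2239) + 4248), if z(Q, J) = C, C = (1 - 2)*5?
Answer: 333/3721 ≈ 0.089492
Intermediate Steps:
w(d) = d²/4 (w(d) = (d*d)/4 = d²/4)
C = -5 (C = -1*5 = -5)
z(Q, J) = -5
(z(3, w(1)) + 671)/((955 + 2239) + 4248) = (-5 + 671)/((955 + 2239) + 4248) = 666/(3194 + 4248) = 666/7442 = 666*(1/7442) = 333/3721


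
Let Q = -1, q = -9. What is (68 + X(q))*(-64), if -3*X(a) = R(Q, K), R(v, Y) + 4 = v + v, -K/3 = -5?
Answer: -4480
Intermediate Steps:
K = 15 (K = -3*(-5) = 15)
R(v, Y) = -4 + 2*v (R(v, Y) = -4 + (v + v) = -4 + 2*v)
X(a) = 2 (X(a) = -(-4 + 2*(-1))/3 = -(-4 - 2)/3 = -⅓*(-6) = 2)
(68 + X(q))*(-64) = (68 + 2)*(-64) = 70*(-64) = -4480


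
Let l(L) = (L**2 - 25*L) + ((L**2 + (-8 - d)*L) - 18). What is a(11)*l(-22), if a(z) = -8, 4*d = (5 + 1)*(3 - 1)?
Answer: -13936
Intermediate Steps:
d = 3 (d = ((5 + 1)*(3 - 1))/4 = (6*2)/4 = (1/4)*12 = 3)
l(L) = -18 - 36*L + 2*L**2 (l(L) = (L**2 - 25*L) + ((L**2 + (-8 - 1*3)*L) - 18) = (L**2 - 25*L) + ((L**2 + (-8 - 3)*L) - 18) = (L**2 - 25*L) + ((L**2 - 11*L) - 18) = (L**2 - 25*L) + (-18 + L**2 - 11*L) = -18 - 36*L + 2*L**2)
a(11)*l(-22) = -8*(-18 - 36*(-22) + 2*(-22)**2) = -8*(-18 + 792 + 2*484) = -8*(-18 + 792 + 968) = -8*1742 = -13936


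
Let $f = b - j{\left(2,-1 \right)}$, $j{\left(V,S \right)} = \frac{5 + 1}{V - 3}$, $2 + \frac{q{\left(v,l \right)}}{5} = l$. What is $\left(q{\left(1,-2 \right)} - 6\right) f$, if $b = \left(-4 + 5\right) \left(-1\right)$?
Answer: $-130$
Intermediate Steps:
$q{\left(v,l \right)} = -10 + 5 l$
$b = -1$ ($b = 1 \left(-1\right) = -1$)
$j{\left(V,S \right)} = \frac{6}{-3 + V}$
$f = 5$ ($f = -1 - \frac{6}{-3 + 2} = -1 - \frac{6}{-1} = -1 - 6 \left(-1\right) = -1 - -6 = -1 + 6 = 5$)
$\left(q{\left(1,-2 \right)} - 6\right) f = \left(\left(-10 + 5 \left(-2\right)\right) - 6\right) 5 = \left(\left(-10 - 10\right) - 6\right) 5 = \left(-20 - 6\right) 5 = \left(-26\right) 5 = -130$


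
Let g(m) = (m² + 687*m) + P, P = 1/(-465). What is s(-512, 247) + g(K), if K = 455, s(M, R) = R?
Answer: 241733504/465 ≈ 5.1986e+5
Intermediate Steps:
P = -1/465 ≈ -0.0021505
g(m) = -1/465 + m² + 687*m (g(m) = (m² + 687*m) - 1/465 = -1/465 + m² + 687*m)
s(-512, 247) + g(K) = 247 + (-1/465 + 455² + 687*455) = 247 + (-1/465 + 207025 + 312585) = 247 + 241618649/465 = 241733504/465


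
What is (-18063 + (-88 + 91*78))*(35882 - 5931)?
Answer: -331048403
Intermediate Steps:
(-18063 + (-88 + 91*78))*(35882 - 5931) = (-18063 + (-88 + 7098))*29951 = (-18063 + 7010)*29951 = -11053*29951 = -331048403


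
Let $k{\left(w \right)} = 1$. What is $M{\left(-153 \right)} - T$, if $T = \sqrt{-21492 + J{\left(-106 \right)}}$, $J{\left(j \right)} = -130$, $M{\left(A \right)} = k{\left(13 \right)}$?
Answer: $1 - i \sqrt{21622} \approx 1.0 - 147.04 i$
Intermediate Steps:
$M{\left(A \right)} = 1$
$T = i \sqrt{21622}$ ($T = \sqrt{-21492 - 130} = \sqrt{-21622} = i \sqrt{21622} \approx 147.04 i$)
$M{\left(-153 \right)} - T = 1 - i \sqrt{21622}$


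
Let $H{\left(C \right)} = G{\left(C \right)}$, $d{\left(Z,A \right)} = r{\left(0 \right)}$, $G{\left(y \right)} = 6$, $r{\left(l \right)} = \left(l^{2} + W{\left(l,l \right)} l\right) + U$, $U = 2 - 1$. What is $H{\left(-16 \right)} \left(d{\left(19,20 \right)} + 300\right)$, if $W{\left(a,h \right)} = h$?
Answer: $1806$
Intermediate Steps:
$U = 1$
$r{\left(l \right)} = 1 + 2 l^{2}$ ($r{\left(l \right)} = \left(l^{2} + l l\right) + 1 = \left(l^{2} + l^{2}\right) + 1 = 2 l^{2} + 1 = 1 + 2 l^{2}$)
$d{\left(Z,A \right)} = 1$ ($d{\left(Z,A \right)} = 1 + 2 \cdot 0^{2} = 1 + 2 \cdot 0 = 1 + 0 = 1$)
$H{\left(C \right)} = 6$
$H{\left(-16 \right)} \left(d{\left(19,20 \right)} + 300\right) = 6 \left(1 + 300\right) = 6 \cdot 301 = 1806$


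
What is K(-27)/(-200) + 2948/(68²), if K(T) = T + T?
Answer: 6557/7225 ≈ 0.90754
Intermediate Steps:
K(T) = 2*T
K(-27)/(-200) + 2948/(68²) = (2*(-27))/(-200) + 2948/(68²) = -54*(-1/200) + 2948/4624 = 27/100 + 2948*(1/4624) = 27/100 + 737/1156 = 6557/7225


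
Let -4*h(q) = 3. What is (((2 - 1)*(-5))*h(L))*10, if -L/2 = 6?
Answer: 75/2 ≈ 37.500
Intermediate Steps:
L = -12 (L = -2*6 = -12)
h(q) = -3/4 (h(q) = -1/4*3 = -3/4)
(((2 - 1)*(-5))*h(L))*10 = (((2 - 1)*(-5))*(-3/4))*10 = ((1*(-5))*(-3/4))*10 = -5*(-3/4)*10 = (15/4)*10 = 75/2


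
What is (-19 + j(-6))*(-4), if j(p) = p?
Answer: 100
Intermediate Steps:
(-19 + j(-6))*(-4) = (-19 - 6)*(-4) = -25*(-4) = 100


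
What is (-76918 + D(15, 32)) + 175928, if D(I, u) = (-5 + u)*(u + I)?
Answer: 100279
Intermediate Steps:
D(I, u) = (-5 + u)*(I + u)
(-76918 + D(15, 32)) + 175928 = (-76918 + (32² - 5*15 - 5*32 + 15*32)) + 175928 = (-76918 + (1024 - 75 - 160 + 480)) + 175928 = (-76918 + 1269) + 175928 = -75649 + 175928 = 100279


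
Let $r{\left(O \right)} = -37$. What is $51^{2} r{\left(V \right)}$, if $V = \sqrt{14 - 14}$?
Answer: $-96237$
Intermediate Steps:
$V = 0$ ($V = \sqrt{0} = 0$)
$51^{2} r{\left(V \right)} = 51^{2} \left(-37\right) = 2601 \left(-37\right) = -96237$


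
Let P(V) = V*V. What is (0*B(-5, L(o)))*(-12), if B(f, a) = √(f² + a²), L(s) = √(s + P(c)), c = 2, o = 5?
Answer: 0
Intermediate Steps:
P(V) = V²
L(s) = √(4 + s) (L(s) = √(s + 2²) = √(s + 4) = √(4 + s))
B(f, a) = √(a² + f²)
(0*B(-5, L(o)))*(-12) = (0*√((√(4 + 5))² + (-5)²))*(-12) = (0*√((√9)² + 25))*(-12) = (0*√(3² + 25))*(-12) = (0*√(9 + 25))*(-12) = (0*√34)*(-12) = 0*(-12) = 0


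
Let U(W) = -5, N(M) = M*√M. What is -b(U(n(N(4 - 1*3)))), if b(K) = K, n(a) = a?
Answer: 5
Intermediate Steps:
N(M) = M^(3/2)
-b(U(n(N(4 - 1*3)))) = -1*(-5) = 5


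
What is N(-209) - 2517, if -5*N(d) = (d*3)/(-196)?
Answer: -2467287/980 ≈ -2517.6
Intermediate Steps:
N(d) = 3*d/980 (N(d) = -d*3/(5*(-196)) = -3*d*(-1)/(5*196) = -(-3)*d/980 = 3*d/980)
N(-209) - 2517 = (3/980)*(-209) - 2517 = -627/980 - 2517 = -2467287/980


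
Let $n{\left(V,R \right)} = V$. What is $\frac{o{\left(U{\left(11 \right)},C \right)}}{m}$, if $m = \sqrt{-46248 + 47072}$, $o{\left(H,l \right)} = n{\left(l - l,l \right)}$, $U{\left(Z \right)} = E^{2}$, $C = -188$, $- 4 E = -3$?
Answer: $0$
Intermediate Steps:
$E = \frac{3}{4}$ ($E = \left(- \frac{1}{4}\right) \left(-3\right) = \frac{3}{4} \approx 0.75$)
$U{\left(Z \right)} = \frac{9}{16}$ ($U{\left(Z \right)} = \left(\frac{3}{4}\right)^{2} = \frac{9}{16}$)
$o{\left(H,l \right)} = 0$ ($o{\left(H,l \right)} = l - l = 0$)
$m = 2 \sqrt{206}$ ($m = \sqrt{824} = 2 \sqrt{206} \approx 28.705$)
$\frac{o{\left(U{\left(11 \right)},C \right)}}{m} = \frac{0}{2 \sqrt{206}} = 0 \frac{\sqrt{206}}{412} = 0$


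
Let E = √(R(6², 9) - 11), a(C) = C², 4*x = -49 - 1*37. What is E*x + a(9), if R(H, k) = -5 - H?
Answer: 81 - 43*I*√13 ≈ 81.0 - 155.04*I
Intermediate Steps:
x = -43/2 (x = (-49 - 1*37)/4 = (-49 - 37)/4 = (¼)*(-86) = -43/2 ≈ -21.500)
E = 2*I*√13 (E = √((-5 - 1*6²) - 11) = √((-5 - 1*36) - 11) = √((-5 - 36) - 11) = √(-41 - 11) = √(-52) = 2*I*√13 ≈ 7.2111*I)
E*x + a(9) = (2*I*√13)*(-43/2) + 9² = -43*I*√13 + 81 = 81 - 43*I*√13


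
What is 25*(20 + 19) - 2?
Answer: 973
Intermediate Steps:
25*(20 + 19) - 2 = 25*39 - 2 = 975 - 2 = 973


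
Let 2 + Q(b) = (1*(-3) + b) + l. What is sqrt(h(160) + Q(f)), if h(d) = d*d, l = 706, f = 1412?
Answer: sqrt(27713) ≈ 166.47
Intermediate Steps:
h(d) = d**2
Q(b) = 701 + b (Q(b) = -2 + ((1*(-3) + b) + 706) = -2 + ((-3 + b) + 706) = -2 + (703 + b) = 701 + b)
sqrt(h(160) + Q(f)) = sqrt(160**2 + (701 + 1412)) = sqrt(25600 + 2113) = sqrt(27713)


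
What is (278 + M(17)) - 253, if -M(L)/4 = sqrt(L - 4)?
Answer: 25 - 4*sqrt(13) ≈ 10.578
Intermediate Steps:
M(L) = -4*sqrt(-4 + L) (M(L) = -4*sqrt(L - 4) = -4*sqrt(-4 + L))
(278 + M(17)) - 253 = (278 - 4*sqrt(-4 + 17)) - 253 = (278 - 4*sqrt(13)) - 253 = 25 - 4*sqrt(13)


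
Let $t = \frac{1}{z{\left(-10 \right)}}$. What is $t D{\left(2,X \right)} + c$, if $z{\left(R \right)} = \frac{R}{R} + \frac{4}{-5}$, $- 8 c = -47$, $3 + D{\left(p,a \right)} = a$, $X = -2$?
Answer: $- \frac{153}{8} \approx -19.125$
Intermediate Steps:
$D{\left(p,a \right)} = -3 + a$
$c = \frac{47}{8}$ ($c = \left(- \frac{1}{8}\right) \left(-47\right) = \frac{47}{8} \approx 5.875$)
$z{\left(R \right)} = \frac{1}{5}$ ($z{\left(R \right)} = 1 + 4 \left(- \frac{1}{5}\right) = 1 - \frac{4}{5} = \frac{1}{5}$)
$t = 5$ ($t = \frac{1}{\frac{1}{5}} = 5$)
$t D{\left(2,X \right)} + c = 5 \left(-3 - 2\right) + \frac{47}{8} = 5 \left(-5\right) + \frac{47}{8} = -25 + \frac{47}{8} = - \frac{153}{8}$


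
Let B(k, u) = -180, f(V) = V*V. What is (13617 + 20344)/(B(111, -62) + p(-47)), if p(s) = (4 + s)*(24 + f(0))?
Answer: -33961/1212 ≈ -28.021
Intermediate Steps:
f(V) = V²
p(s) = 96 + 24*s (p(s) = (4 + s)*(24 + 0²) = (4 + s)*(24 + 0) = (4 + s)*24 = 96 + 24*s)
(13617 + 20344)/(B(111, -62) + p(-47)) = (13617 + 20344)/(-180 + (96 + 24*(-47))) = 33961/(-180 + (96 - 1128)) = 33961/(-180 - 1032) = 33961/(-1212) = 33961*(-1/1212) = -33961/1212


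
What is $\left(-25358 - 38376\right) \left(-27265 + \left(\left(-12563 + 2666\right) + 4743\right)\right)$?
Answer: $2066192546$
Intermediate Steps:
$\left(-25358 - 38376\right) \left(-27265 + \left(\left(-12563 + 2666\right) + 4743\right)\right) = - 63734 \left(-27265 + \left(-9897 + 4743\right)\right) = - 63734 \left(-27265 - 5154\right) = \left(-63734\right) \left(-32419\right) = 2066192546$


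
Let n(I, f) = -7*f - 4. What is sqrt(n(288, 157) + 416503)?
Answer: 10*sqrt(4154) ≈ 644.52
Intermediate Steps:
n(I, f) = -4 - 7*f
sqrt(n(288, 157) + 416503) = sqrt((-4 - 7*157) + 416503) = sqrt((-4 - 1099) + 416503) = sqrt(-1103 + 416503) = sqrt(415400) = 10*sqrt(4154)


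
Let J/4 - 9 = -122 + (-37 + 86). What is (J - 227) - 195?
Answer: -678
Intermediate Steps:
J = -256 (J = 36 + 4*(-122 + (-37 + 86)) = 36 + 4*(-122 + 49) = 36 + 4*(-73) = 36 - 292 = -256)
(J - 227) - 195 = (-256 - 227) - 195 = -483 - 195 = -678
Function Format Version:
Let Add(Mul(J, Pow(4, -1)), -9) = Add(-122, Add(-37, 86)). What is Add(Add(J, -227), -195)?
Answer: -678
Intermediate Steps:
J = -256 (J = Add(36, Mul(4, Add(-122, Add(-37, 86)))) = Add(36, Mul(4, Add(-122, 49))) = Add(36, Mul(4, -73)) = Add(36, -292) = -256)
Add(Add(J, -227), -195) = Add(Add(-256, -227), -195) = Add(-483, -195) = -678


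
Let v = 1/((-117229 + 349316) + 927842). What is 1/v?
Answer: 1159929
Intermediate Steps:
v = 1/1159929 (v = 1/(232087 + 927842) = 1/1159929 ≈ 8.6212e-7)
1/v = 1/(1/1159929) = 1159929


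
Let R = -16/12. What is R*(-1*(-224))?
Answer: -896/3 ≈ -298.67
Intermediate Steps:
R = -4/3 (R = -16*1/12 = -4/3 ≈ -1.3333)
R*(-1*(-224)) = -(-4)*(-224)/3 = -4/3*224 = -896/3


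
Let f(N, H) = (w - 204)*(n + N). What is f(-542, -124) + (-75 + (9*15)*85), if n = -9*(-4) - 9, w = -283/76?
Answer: 8996705/76 ≈ 1.1838e+5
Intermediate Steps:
w = -283/76 (w = -283*1/76 = -283/76 ≈ -3.7237)
n = 27 (n = 36 - 9 = 27)
f(N, H) = -426249/76 - 15787*N/76 (f(N, H) = (-283/76 - 204)*(27 + N) = -15787*(27 + N)/76 = -426249/76 - 15787*N/76)
f(-542, -124) + (-75 + (9*15)*85) = (-426249/76 - 15787/76*(-542)) + (-75 + (9*15)*85) = (-426249/76 + 4278277/38) + (-75 + 135*85) = 8130305/76 + (-75 + 11475) = 8130305/76 + 11400 = 8996705/76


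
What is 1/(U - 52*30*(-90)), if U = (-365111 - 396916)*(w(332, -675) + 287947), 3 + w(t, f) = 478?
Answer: -1/219785210994 ≈ -4.5499e-12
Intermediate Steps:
w(t, f) = 475 (w(t, f) = -3 + 478 = 475)
U = -219785351394 (U = (-365111 - 396916)*(475 + 287947) = -762027*288422 = -219785351394)
1/(U - 52*30*(-90)) = 1/(-219785351394 - 52*30*(-90)) = 1/(-219785351394 - 1560*(-90)) = 1/(-219785351394 + 140400) = 1/(-219785210994) = -1/219785210994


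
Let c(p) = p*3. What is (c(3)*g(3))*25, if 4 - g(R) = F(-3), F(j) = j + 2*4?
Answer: -225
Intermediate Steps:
c(p) = 3*p
F(j) = 8 + j (F(j) = j + 8 = 8 + j)
g(R) = -1 (g(R) = 4 - (8 - 3) = 4 - 1*5 = 4 - 5 = -1)
(c(3)*g(3))*25 = ((3*3)*(-1))*25 = (9*(-1))*25 = -9*25 = -225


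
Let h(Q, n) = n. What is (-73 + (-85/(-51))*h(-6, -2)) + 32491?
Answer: 97244/3 ≈ 32415.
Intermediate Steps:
(-73 + (-85/(-51))*h(-6, -2)) + 32491 = (-73 - 85/(-51)*(-2)) + 32491 = (-73 - 85*(-1/51)*(-2)) + 32491 = (-73 + (5/3)*(-2)) + 32491 = (-73 - 10/3) + 32491 = -229/3 + 32491 = 97244/3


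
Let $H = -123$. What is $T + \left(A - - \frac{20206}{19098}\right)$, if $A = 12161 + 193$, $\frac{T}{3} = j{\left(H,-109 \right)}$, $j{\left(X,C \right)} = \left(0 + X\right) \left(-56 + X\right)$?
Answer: $\frac{748699448}{9549} \approx 78406.0$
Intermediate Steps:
$j{\left(X,C \right)} = X \left(-56 + X\right)$
$T = 66051$ ($T = 3 \left(- 123 \left(-56 - 123\right)\right) = 3 \left(\left(-123\right) \left(-179\right)\right) = 3 \cdot 22017 = 66051$)
$A = 12354$
$T + \left(A - - \frac{20206}{19098}\right) = 66051 + \left(12354 - - \frac{20206}{19098}\right) = 66051 + \left(12354 - \left(-20206\right) \frac{1}{19098}\right) = 66051 + \left(12354 - - \frac{10103}{9549}\right) = 66051 + \left(12354 + \frac{10103}{9549}\right) = 66051 + \frac{117978449}{9549} = \frac{748699448}{9549}$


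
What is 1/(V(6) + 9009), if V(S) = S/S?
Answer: 1/9010 ≈ 0.00011099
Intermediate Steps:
V(S) = 1
1/(V(6) + 9009) = 1/(1 + 9009) = 1/9010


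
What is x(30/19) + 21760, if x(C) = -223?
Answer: 21537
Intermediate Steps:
x(30/19) + 21760 = -223 + 21760 = 21537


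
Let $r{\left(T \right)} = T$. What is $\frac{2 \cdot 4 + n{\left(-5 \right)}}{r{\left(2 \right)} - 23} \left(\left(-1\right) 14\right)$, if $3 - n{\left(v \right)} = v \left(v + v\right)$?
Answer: $-26$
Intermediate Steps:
$n{\left(v \right)} = 3 - 2 v^{2}$ ($n{\left(v \right)} = 3 - v \left(v + v\right) = 3 - v 2 v = 3 - 2 v^{2}$)
$\frac{2 \cdot 4 + n{\left(-5 \right)}}{r{\left(2 \right)} - 23} \left(\left(-1\right) 14\right) = \frac{2 \cdot 4 + \left(3 - 2 \left(-5\right)^{2}\right)}{2 - 23} \left(\left(-1\right) 14\right) = \frac{8 + \left(3 - 50\right)}{2 - 23} \left(-14\right) = \frac{8 + \left(3 - 50\right)}{-21} \left(-14\right) = \left(8 - 47\right) \left(- \frac{1}{21}\right) \left(-14\right) = \left(-39\right) \left(- \frac{1}{21}\right) \left(-14\right) = \frac{13}{7} \left(-14\right) = -26$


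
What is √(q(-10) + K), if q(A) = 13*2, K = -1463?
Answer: I*√1437 ≈ 37.908*I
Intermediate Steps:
q(A) = 26
√(q(-10) + K) = √(26 - 1463) = √(-1437) = I*√1437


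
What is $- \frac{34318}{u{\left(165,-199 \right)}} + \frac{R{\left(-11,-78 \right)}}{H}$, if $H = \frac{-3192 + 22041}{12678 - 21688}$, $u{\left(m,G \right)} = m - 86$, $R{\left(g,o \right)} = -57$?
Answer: $- \frac{202095984}{496357} \approx -407.16$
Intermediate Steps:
$u{\left(m,G \right)} = -86 + m$ ($u{\left(m,G \right)} = m - 86 = -86 + m$)
$H = - \frac{18849}{9010}$ ($H = \frac{18849}{-9010} = 18849 \left(- \frac{1}{9010}\right) = - \frac{18849}{9010} \approx -2.092$)
$- \frac{34318}{u{\left(165,-199 \right)}} + \frac{R{\left(-11,-78 \right)}}{H} = - \frac{34318}{-86 + 165} - \frac{57}{- \frac{18849}{9010}} = - \frac{34318}{79} - - \frac{171190}{6283} = \left(-34318\right) \frac{1}{79} + \frac{171190}{6283} = - \frac{34318}{79} + \frac{171190}{6283} = - \frac{202095984}{496357}$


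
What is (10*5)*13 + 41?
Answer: 691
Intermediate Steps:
(10*5)*13 + 41 = 50*13 + 41 = 650 + 41 = 691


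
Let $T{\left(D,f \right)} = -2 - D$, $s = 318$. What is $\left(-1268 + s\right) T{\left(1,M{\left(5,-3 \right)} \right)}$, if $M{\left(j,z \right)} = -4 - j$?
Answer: $2850$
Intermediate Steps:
$\left(-1268 + s\right) T{\left(1,M{\left(5,-3 \right)} \right)} = \left(-1268 + 318\right) \left(-2 - 1\right) = - 950 \left(-2 - 1\right) = \left(-950\right) \left(-3\right) = 2850$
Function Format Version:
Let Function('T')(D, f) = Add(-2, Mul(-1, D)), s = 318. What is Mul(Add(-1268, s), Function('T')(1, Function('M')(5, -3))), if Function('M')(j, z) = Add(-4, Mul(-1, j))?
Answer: 2850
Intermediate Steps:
Mul(Add(-1268, s), Function('T')(1, Function('M')(5, -3))) = Mul(Add(-1268, 318), Add(-2, Mul(-1, 1))) = Mul(-950, Add(-2, -1)) = Mul(-950, -3) = 2850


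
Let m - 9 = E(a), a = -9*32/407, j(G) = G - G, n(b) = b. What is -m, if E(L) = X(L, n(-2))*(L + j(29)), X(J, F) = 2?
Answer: -3087/407 ≈ -7.5848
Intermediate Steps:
j(G) = 0
a = -288/407 (a = -288*1/407 = -288/407 ≈ -0.70762)
E(L) = 2*L (E(L) = 2*(L + 0) = 2*L)
m = 3087/407 (m = 9 + 2*(-288/407) = 9 - 576/407 = 3087/407 ≈ 7.5848)
-m = -1*3087/407 = -3087/407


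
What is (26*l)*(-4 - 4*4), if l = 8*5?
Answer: -20800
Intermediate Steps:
l = 40
(26*l)*(-4 - 4*4) = (26*40)*(-4 - 4*4) = 1040*(-4 - 16) = 1040*(-20) = -20800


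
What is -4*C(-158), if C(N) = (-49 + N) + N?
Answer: 1460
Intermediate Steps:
C(N) = -49 + 2*N
-4*C(-158) = -4*(-49 + 2*(-158)) = -4*(-49 - 316) = -4*(-365) = 1460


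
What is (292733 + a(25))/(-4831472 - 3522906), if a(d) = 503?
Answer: -146618/4177189 ≈ -0.035100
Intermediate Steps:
(292733 + a(25))/(-4831472 - 3522906) = (292733 + 503)/(-4831472 - 3522906) = 293236/(-8354378) = 293236*(-1/8354378) = -146618/4177189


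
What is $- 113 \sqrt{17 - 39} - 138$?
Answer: $-138 - 113 i \sqrt{22} \approx -138.0 - 530.02 i$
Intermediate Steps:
$- 113 \sqrt{17 - 39} - 138 = - 113 \sqrt{-22} - 138 = - 113 i \sqrt{22} - 138 = -138 - 113 i \sqrt{22}$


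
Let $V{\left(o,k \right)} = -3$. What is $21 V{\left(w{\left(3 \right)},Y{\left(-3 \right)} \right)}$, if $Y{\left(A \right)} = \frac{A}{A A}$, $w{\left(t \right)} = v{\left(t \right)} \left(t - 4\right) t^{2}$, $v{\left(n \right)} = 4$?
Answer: $-63$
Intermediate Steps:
$w{\left(t \right)} = t^{2} \left(-16 + 4 t\right)$ ($w{\left(t \right)} = 4 \left(t - 4\right) t^{2} = 4 \left(-4 + t\right) t^{2} = \left(-16 + 4 t\right) t^{2} = t^{2} \left(-16 + 4 t\right)$)
$Y{\left(A \right)} = \frac{1}{A}$ ($Y{\left(A \right)} = \frac{A}{A^{2}} = \frac{1}{A}$)
$21 V{\left(w{\left(3 \right)},Y{\left(-3 \right)} \right)} = 21 \left(-3\right) = -63$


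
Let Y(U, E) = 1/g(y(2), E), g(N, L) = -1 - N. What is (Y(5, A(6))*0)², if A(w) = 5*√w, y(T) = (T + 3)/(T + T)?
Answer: 0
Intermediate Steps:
y(T) = (3 + T)/(2*T) (y(T) = (3 + T)/((2*T)) = (3 + T)*(1/(2*T)) = (3 + T)/(2*T))
Y(U, E) = -4/9 (Y(U, E) = 1/(-1 - (3 + 2)/(2*2)) = 1/(-1 - 5/(2*2)) = 1/(-1 - 1*5/4) = 1/(-1 - 5/4) = 1/(-9/4) = -4/9)
(Y(5, A(6))*0)² = (-4/9*0)² = 0² = 0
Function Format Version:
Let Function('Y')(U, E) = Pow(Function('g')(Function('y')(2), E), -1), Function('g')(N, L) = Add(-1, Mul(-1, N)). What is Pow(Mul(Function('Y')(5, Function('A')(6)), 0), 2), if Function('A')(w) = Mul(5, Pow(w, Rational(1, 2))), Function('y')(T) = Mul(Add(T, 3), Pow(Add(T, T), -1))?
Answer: 0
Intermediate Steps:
Function('y')(T) = Mul(Rational(1, 2), Pow(T, -1), Add(3, T)) (Function('y')(T) = Mul(Add(3, T), Pow(Mul(2, T), -1)) = Mul(Add(3, T), Mul(Rational(1, 2), Pow(T, -1))) = Mul(Rational(1, 2), Pow(T, -1), Add(3, T)))
Function('Y')(U, E) = Rational(-4, 9) (Function('Y')(U, E) = Pow(Add(-1, Mul(-1, Mul(Rational(1, 2), Pow(2, -1), Add(3, 2)))), -1) = Pow(Add(-1, Mul(-1, Mul(Rational(1, 2), Rational(1, 2), 5))), -1) = Pow(Add(-1, Mul(-1, Rational(5, 4))), -1) = Pow(Add(-1, Rational(-5, 4)), -1) = Pow(Rational(-9, 4), -1) = Rational(-4, 9))
Pow(Mul(Function('Y')(5, Function('A')(6)), 0), 2) = Pow(Mul(Rational(-4, 9), 0), 2) = Pow(0, 2) = 0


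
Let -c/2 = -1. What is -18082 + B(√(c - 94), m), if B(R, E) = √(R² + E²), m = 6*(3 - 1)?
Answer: -18082 + 2*√13 ≈ -18075.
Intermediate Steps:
c = 2 (c = -2*(-1) = 2)
m = 12 (m = 6*2 = 12)
B(R, E) = √(E² + R²)
-18082 + B(√(c - 94), m) = -18082 + √(12² + (√(2 - 94))²) = -18082 + √(144 + (√(-92))²) = -18082 + √(144 + (2*I*√23)²) = -18082 + √(144 - 92) = -18082 + √52 = -18082 + 2*√13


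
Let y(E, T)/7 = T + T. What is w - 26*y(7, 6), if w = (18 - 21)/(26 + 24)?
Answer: -109203/50 ≈ -2184.1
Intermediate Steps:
w = -3/50 ≈ -0.060000
y(E, T) = 14*T (y(E, T) = 7*(T + T) = 7*(2*T) = 14*T)
w - 26*y(7, 6) = -3/50 - 364*6 = -3/50 - 26*84 = -3/50 - 2184 = -109203/50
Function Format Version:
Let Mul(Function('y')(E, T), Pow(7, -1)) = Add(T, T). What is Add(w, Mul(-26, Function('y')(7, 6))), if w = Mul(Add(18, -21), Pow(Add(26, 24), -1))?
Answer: Rational(-109203, 50) ≈ -2184.1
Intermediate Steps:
w = Rational(-3, 50) (w = Mul(-3, Pow(50, -1)) = Mul(-3, Rational(1, 50)) = Rational(-3, 50) ≈ -0.060000)
Function('y')(E, T) = Mul(14, T) (Function('y')(E, T) = Mul(7, Add(T, T)) = Mul(7, Mul(2, T)) = Mul(14, T))
Add(w, Mul(-26, Function('y')(7, 6))) = Add(Rational(-3, 50), Mul(-26, Mul(14, 6))) = Add(Rational(-3, 50), Mul(-26, 84)) = Add(Rational(-3, 50), -2184) = Rational(-109203, 50)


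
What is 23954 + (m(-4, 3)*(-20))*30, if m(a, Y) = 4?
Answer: 21554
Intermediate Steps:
23954 + (m(-4, 3)*(-20))*30 = 23954 + (4*(-20))*30 = 23954 - 80*30 = 23954 - 2400 = 21554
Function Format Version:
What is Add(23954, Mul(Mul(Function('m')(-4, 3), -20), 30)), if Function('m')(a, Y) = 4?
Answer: 21554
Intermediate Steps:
Add(23954, Mul(Mul(Function('m')(-4, 3), -20), 30)) = Add(23954, Mul(Mul(4, -20), 30)) = Add(23954, Mul(-80, 30)) = Add(23954, -2400) = 21554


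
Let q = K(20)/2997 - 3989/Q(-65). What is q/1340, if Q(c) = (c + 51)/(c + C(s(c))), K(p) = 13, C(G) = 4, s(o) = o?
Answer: -729256831/56223720 ≈ -12.971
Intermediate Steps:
Q(c) = (51 + c)/(4 + c) (Q(c) = (c + 51)/(c + 4) = (51 + c)/(4 + c))
q = -729256831/41958 (q = 13/2997 - 3989*(4 - 65)/(51 - 65) = 13*(1/2997) - 3989/(-14/(-61)) = 13/2997 - 3989/((-1/61*(-14))) = 13/2997 - 3989/14/61 = 13/2997 - 3989*61/14 = 13/2997 - 243329/14 = -729256831/41958 ≈ -17381.)
q/1340 = -729256831/41958/1340 = -729256831/41958*1/1340 = -729256831/56223720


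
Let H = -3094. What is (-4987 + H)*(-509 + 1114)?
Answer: -4889005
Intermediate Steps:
(-4987 + H)*(-509 + 1114) = (-4987 - 3094)*(-509 + 1114) = -8081*605 = -4889005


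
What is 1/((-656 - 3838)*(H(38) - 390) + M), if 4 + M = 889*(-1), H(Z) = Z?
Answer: 1/1580995 ≈ 6.3251e-7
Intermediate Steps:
M = -893 (M = -4 + 889*(-1) = -4 - 889 = -893)
1/((-656 - 3838)*(H(38) - 390) + M) = 1/((-656 - 3838)*(38 - 390) - 893) = 1/(-4494*(-352) - 893) = 1/(1581888 - 893) = 1/1580995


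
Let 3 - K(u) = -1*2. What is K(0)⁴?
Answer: 625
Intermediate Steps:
K(u) = 5 (K(u) = 3 - (-1)*2 = 3 - 1*(-2) = 3 + 2 = 5)
K(0)⁴ = 5⁴ = 625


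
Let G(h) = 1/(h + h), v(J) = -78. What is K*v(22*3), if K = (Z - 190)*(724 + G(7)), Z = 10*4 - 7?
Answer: 62068851/7 ≈ 8.8670e+6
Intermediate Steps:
G(h) = 1/(2*h)
Z = 33 (Z = 40 - 7 = 33)
K = -1591509/14 (K = (33 - 190)*(724 + (½)/7) = -157*(724 + (½)*(⅐)) = -157*(724 + 1/14) = -157*10137/14 = -1591509/14 ≈ -1.1368e+5)
K*v(22*3) = -1591509/14*(-78) = 62068851/7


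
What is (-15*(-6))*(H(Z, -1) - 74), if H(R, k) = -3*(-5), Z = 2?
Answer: -5310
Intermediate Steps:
H(R, k) = 15
(-15*(-6))*(H(Z, -1) - 74) = (-15*(-6))*(15 - 74) = 90*(-59) = -5310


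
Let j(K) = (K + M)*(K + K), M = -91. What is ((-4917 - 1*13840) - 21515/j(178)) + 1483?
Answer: -535031843/30972 ≈ -17275.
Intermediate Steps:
j(K) = 2*K*(-91 + K) (j(K) = (K - 91)*(K + K) = (-91 + K)*(2*K) = 2*K*(-91 + K))
((-4917 - 1*13840) - 21515/j(178)) + 1483 = ((-4917 - 1*13840) - 21515*1/(356*(-91 + 178))) + 1483 = ((-4917 - 13840) - 21515/(2*178*87)) + 1483 = (-18757 - 21515/30972) + 1483 = -580963319/30972 + 1483 = -535031843/30972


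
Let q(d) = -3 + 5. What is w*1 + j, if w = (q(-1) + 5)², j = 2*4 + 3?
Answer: 60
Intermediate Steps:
q(d) = 2
j = 11 (j = 8 + 3 = 11)
w = 49 (w = (2 + 5)² = 7² = 49)
w*1 + j = 49*1 + 11 = 49 + 11 = 60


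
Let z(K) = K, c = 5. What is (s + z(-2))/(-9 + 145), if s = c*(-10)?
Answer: -13/34 ≈ -0.38235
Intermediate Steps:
s = -50 (s = 5*(-10) = -50)
(s + z(-2))/(-9 + 145) = (-50 - 2)/(-9 + 145) = -52/136 = (1/136)*(-52) = -13/34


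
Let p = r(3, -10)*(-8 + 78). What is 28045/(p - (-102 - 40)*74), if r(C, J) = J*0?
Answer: 395/148 ≈ 2.6689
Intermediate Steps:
r(C, J) = 0
p = 0 (p = 0*(-8 + 78) = 0*70 = 0)
28045/(p - (-102 - 40)*74) = 28045/(0 - (-102 - 40)*74) = 28045/(0 - (-142)*74) = 28045/(0 - 1*(-10508)) = 28045/(0 + 10508) = 28045/10508 = 28045*(1/10508) = 395/148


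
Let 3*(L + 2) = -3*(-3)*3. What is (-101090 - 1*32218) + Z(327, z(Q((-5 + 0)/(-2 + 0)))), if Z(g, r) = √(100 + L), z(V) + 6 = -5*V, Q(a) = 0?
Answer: -133308 + √107 ≈ -1.3330e+5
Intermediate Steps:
L = 7 (L = -2 + (-3*(-3)*3)/3 = -2 + (9*3)/3 = -2 + (⅓)*27 = -2 + 9 = 7)
z(V) = -6 - 5*V
Z(g, r) = √107 (Z(g, r) = √(100 + 7) = √107)
(-101090 - 1*32218) + Z(327, z(Q((-5 + 0)/(-2 + 0)))) = (-101090 - 1*32218) + √107 = (-101090 - 32218) + √107 = -133308 + √107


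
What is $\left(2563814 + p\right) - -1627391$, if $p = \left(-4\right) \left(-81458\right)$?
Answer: $4517037$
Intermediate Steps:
$p = 325832$
$\left(2563814 + p\right) - -1627391 = \left(2563814 + 325832\right) - -1627391 = 2889646 + 1627391 = 4517037$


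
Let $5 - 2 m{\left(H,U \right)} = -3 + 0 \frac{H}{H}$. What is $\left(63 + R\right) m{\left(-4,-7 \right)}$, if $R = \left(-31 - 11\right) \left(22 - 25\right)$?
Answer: $756$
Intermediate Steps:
$R = 126$ ($R = \left(-42\right) \left(-3\right) = 126$)
$m{\left(H,U \right)} = 4$ ($m{\left(H,U \right)} = \frac{5}{2} - \frac{-3 + 0 \frac{H}{H}}{2} = \frac{5}{2} - \frac{-3 + 0 \cdot 1}{2} = \frac{5}{2} - \frac{-3 + 0}{2} = \frac{5}{2} - - \frac{3}{2} = \frac{5}{2} + \frac{3}{2} = 4$)
$\left(63 + R\right) m{\left(-4,-7 \right)} = \left(63 + 126\right) 4 = 189 \cdot 4 = 756$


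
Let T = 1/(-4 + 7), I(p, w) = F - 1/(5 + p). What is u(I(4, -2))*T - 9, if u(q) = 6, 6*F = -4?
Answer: -7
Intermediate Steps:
F = -⅔ (F = (⅙)*(-4) = -⅔ ≈ -0.66667)
I(p, w) = -⅔ - 1/(5 + p)
T = ⅓ (T = 1/3 = ⅓ ≈ 0.33333)
u(I(4, -2))*T - 9 = 6*(⅓) - 9 = 2 - 9 = -7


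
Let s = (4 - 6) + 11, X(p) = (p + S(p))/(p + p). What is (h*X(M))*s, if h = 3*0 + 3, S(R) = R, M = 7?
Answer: 27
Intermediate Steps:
X(p) = 1 (X(p) = (p + p)/(p + p) = (2*p)/((2*p)) = (2*p)*(1/(2*p)) = 1)
s = 9 (s = -2 + 11 = 9)
h = 3 (h = 0 + 3 = 3)
(h*X(M))*s = (3*1)*9 = 3*9 = 27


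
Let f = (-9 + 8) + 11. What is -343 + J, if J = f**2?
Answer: -243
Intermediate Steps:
f = 10 (f = -1 + 11 = 10)
J = 100 (J = 10**2 = 100)
-343 + J = -343 + 100 = -243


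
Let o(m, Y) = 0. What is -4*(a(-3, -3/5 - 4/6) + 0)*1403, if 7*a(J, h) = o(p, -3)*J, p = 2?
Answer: 0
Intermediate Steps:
a(J, h) = 0 (a(J, h) = (0*J)/7 = (⅐)*0 = 0)
-4*(a(-3, -3/5 - 4/6) + 0)*1403 = -4*(0 + 0)*1403 = -4*0*1403 = 0*1403 = 0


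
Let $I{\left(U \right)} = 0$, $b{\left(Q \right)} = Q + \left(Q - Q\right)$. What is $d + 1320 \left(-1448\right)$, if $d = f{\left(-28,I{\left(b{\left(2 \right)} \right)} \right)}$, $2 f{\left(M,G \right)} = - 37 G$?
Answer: $-1911360$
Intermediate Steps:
$b{\left(Q \right)} = Q$ ($b{\left(Q \right)} = Q + 0 = Q$)
$f{\left(M,G \right)} = - \frac{37 G}{2}$ ($f{\left(M,G \right)} = \frac{\left(-37\right) G}{2} = - \frac{37 G}{2}$)
$d = 0$ ($d = \left(- \frac{37}{2}\right) 0 = 0$)
$d + 1320 \left(-1448\right) = 0 + 1320 \left(-1448\right) = 0 - 1911360 = -1911360$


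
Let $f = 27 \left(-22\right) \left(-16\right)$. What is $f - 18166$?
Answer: $-8662$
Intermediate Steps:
$f = 9504$ ($f = \left(-594\right) \left(-16\right) = 9504$)
$f - 18166 = 9504 - 18166 = -8662$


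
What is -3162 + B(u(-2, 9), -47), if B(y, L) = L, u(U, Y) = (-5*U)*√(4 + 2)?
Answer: -3209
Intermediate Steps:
u(U, Y) = -5*U*√6 (u(U, Y) = (-5*U)*√6 = -5*U*√6)
-3162 + B(u(-2, 9), -47) = -3162 - 47 = -3209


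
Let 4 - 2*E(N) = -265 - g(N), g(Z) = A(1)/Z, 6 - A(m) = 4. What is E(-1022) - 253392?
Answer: -129414583/511 ≈ -2.5326e+5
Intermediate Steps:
A(m) = 2 (A(m) = 6 - 1*4 = 6 - 4 = 2)
g(Z) = 2/Z
E(N) = 269/2 + 1/N (E(N) = 2 - (-265 - 2/N)/2 = 2 + (265/2 + 1/N) = 269/2 + 1/N)
E(-1022) - 253392 = (269/2 + 1/(-1022)) - 253392 = (269/2 - 1/1022) - 253392 = 68729/511 - 253392 = -129414583/511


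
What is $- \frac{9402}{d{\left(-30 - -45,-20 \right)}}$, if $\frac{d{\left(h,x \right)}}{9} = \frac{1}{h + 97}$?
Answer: $- \frac{351008}{3} \approx -1.17 \cdot 10^{5}$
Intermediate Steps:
$d{\left(h,x \right)} = \frac{9}{97 + h}$ ($d{\left(h,x \right)} = \frac{9}{h + 97} = \frac{9}{97 + h}$)
$- \frac{9402}{d{\left(-30 - -45,-20 \right)}} = - \frac{9402}{9 \frac{1}{97 - -15}} = - \frac{9402}{9 \frac{1}{97 + \left(-30 + 45\right)}} = - \frac{9402}{9 \frac{1}{97 + 15}} = - \frac{9402}{9 \cdot \frac{1}{112}} = - \frac{9402}{\frac{9}{112}} = \left(-9402\right) \frac{112}{9} = - \frac{351008}{3}$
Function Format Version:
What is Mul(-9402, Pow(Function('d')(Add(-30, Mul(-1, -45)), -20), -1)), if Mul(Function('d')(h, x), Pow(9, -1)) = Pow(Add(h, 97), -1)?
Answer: Rational(-351008, 3) ≈ -1.1700e+5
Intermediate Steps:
Function('d')(h, x) = Mul(9, Pow(Add(97, h), -1)) (Function('d')(h, x) = Mul(9, Pow(Add(h, 97), -1)) = Mul(9, Pow(Add(97, h), -1)))
Mul(-9402, Pow(Function('d')(Add(-30, Mul(-1, -45)), -20), -1)) = Mul(-9402, Pow(Mul(9, Pow(Add(97, Add(-30, Mul(-1, -45))), -1)), -1)) = Mul(-9402, Pow(Mul(9, Pow(Add(97, Add(-30, 45)), -1)), -1)) = Mul(-9402, Pow(Mul(9, Pow(Add(97, 15), -1)), -1)) = Mul(-9402, Pow(Mul(9, Pow(112, -1)), -1)) = Mul(-9402, Pow(Mul(9, Rational(1, 112)), -1)) = Mul(-9402, Pow(Rational(9, 112), -1)) = Mul(-9402, Rational(112, 9)) = Rational(-351008, 3)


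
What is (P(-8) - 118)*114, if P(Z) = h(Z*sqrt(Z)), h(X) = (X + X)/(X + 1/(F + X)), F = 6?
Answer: 684*(-1856*sqrt(2) + 9879*I)/(-511*I + 96*sqrt(2)) ≈ -13224.0 - 0.11073*I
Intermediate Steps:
h(X) = 2*X/(X + 1/(6 + X)) (h(X) = (X + X)/(X + 1/(6 + X)) = (2*X)/(X + 1/(6 + X)) = 2*X/(X + 1/(6 + X)))
P(Z) = 2*Z**(3/2)*(6 + Z**(3/2))/(1 + Z**3 + 6*Z**(3/2)) (P(Z) = 2*(Z*sqrt(Z))*(6 + Z*sqrt(Z))/(1 + (Z*sqrt(Z))**2 + 6*(Z*sqrt(Z))) = 2*Z**(3/2)*(6 + Z**(3/2))/(1 + (Z**(3/2))**2 + 6*Z**(3/2)) = 2*Z**(3/2)*(6 + Z**(3/2))/(1 + Z**3 + 6*Z**(3/2)))
(P(-8) - 118)*114 = (2*((-8)**3 + 6*(-8)**(3/2))/(1 + (-8)**3 + 6*(-8)**(3/2)) - 118)*114 = (2*(-512 + 6*(-16*I*sqrt(2)))/(1 - 512 + 6*(-16*I*sqrt(2))) - 118)*114 = (2*(-512 - 96*I*sqrt(2))/(1 - 512 - 96*I*sqrt(2)) - 118)*114 = (2*(-512 - 96*I*sqrt(2))/(-511 - 96*I*sqrt(2)) - 118)*114 = (-118 + 2*(-512 - 96*I*sqrt(2))/(-511 - 96*I*sqrt(2)))*114 = -13452 + 228*(-512 - 96*I*sqrt(2))/(-511 - 96*I*sqrt(2))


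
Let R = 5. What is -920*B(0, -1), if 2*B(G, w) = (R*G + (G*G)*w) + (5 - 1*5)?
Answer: 0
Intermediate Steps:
B(G, w) = 5*G/2 + w*G²/2 (B(G, w) = ((5*G + (G*G)*w) + (5 - 1*5))/2 = ((5*G + G²*w) + (5 - 5))/2 = ((5*G + w*G²) + 0)/2 = (5*G + w*G²)/2 = 5*G/2 + w*G²/2)
-920*B(0, -1) = -460*0*(5 + 0*(-1)) = -460*0*(5 + 0) = -460*0*5 = -920*0 = 0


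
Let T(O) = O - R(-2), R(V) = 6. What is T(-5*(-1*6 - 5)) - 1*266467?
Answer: -266418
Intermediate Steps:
T(O) = -6 + O (T(O) = O - 1*6 = O - 6 = -6 + O)
T(-5*(-1*6 - 5)) - 1*266467 = (-6 - 5*(-1*6 - 5)) - 1*266467 = (-6 - 5*(-6 - 5)) - 266467 = (-6 - 5*(-11)) - 266467 = (-6 + 55) - 266467 = 49 - 266467 = -266418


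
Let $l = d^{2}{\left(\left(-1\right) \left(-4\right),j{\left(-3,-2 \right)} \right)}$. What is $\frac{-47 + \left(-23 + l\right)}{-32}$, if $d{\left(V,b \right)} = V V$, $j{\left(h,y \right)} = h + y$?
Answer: $- \frac{93}{16} \approx -5.8125$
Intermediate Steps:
$d{\left(V,b \right)} = V^{2}$
$l = 256$ ($l = \left(\left(\left(-1\right) \left(-4\right)\right)^{2}\right)^{2} = \left(4^{2}\right)^{2} = 16^{2} = 256$)
$\frac{-47 + \left(-23 + l\right)}{-32} = \frac{-47 + \left(-23 + 256\right)}{-32} = - \frac{-47 + 233}{32} = \left(- \frac{1}{32}\right) 186 = - \frac{93}{16}$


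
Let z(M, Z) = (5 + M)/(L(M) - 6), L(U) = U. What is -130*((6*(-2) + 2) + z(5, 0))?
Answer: 2600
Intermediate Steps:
z(M, Z) = (5 + M)/(-6 + M) (z(M, Z) = (5 + M)/(M - 6) = (5 + M)/(-6 + M))
-130*((6*(-2) + 2) + z(5, 0)) = -130*((6*(-2) + 2) + (5 + 5)/(-6 + 5)) = -130*((-12 + 2) + 10/(-1)) = -130*(-10 - 1*10) = -130*(-10 - 10) = -130*(-20) = 2600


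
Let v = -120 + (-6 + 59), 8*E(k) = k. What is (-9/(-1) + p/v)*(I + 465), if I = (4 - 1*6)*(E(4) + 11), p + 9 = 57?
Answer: 245310/67 ≈ 3661.3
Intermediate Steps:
E(k) = k/8
p = 48 (p = -9 + 57 = 48)
v = -67 (v = -120 + 53 = -67)
I = -23 (I = (4 - 1*6)*((⅛)*4 + 11) = (4 - 6)*(½ + 11) = -2*23/2 = -23)
(-9/(-1) + p/v)*(I + 465) = (-9/(-1) + 48/(-67))*(-23 + 465) = (-9*(-1) + 48*(-1/67))*442 = (9 - 48/67)*442 = (555/67)*442 = 245310/67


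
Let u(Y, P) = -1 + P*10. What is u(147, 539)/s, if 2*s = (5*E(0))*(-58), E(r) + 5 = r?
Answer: 5389/725 ≈ 7.4331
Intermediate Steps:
E(r) = -5 + r
u(Y, P) = -1 + 10*P
s = 725 (s = ((5*(-5 + 0))*(-58))/2 = ((5*(-5))*(-58))/2 = (-25*(-58))/2 = (1/2)*1450 = 725)
u(147, 539)/s = (-1 + 10*539)/725 = (-1 + 5390)*(1/725) = 5389*(1/725) = 5389/725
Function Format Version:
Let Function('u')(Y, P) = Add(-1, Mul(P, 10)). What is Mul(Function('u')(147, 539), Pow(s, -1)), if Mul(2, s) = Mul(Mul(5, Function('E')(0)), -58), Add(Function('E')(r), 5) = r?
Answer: Rational(5389, 725) ≈ 7.4331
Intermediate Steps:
Function('E')(r) = Add(-5, r)
Function('u')(Y, P) = Add(-1, Mul(10, P))
s = 725 (s = Mul(Rational(1, 2), Mul(Mul(5, Add(-5, 0)), -58)) = Mul(Rational(1, 2), Mul(Mul(5, -5), -58)) = Mul(Rational(1, 2), Mul(-25, -58)) = Mul(Rational(1, 2), 1450) = 725)
Mul(Function('u')(147, 539), Pow(s, -1)) = Mul(Add(-1, Mul(10, 539)), Pow(725, -1)) = Mul(Add(-1, 5390), Rational(1, 725)) = Mul(5389, Rational(1, 725)) = Rational(5389, 725)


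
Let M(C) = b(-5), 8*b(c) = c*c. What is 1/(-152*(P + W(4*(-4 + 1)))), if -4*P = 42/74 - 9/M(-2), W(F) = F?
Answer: 925/1605918 ≈ 0.00057599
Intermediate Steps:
b(c) = c²/8 (b(c) = (c*c)/8 = c²/8)
M(C) = 25/8 (M(C) = (⅛)*(-5)² = (⅛)*25 = 25/8)
P = 2139/3700 (P = -(42/74 - 9/25/8)/4 = -(42*(1/74) - 9*8/25)/4 = -(21/37 - 72/25)/4 = -¼*(-2139/925) = 2139/3700 ≈ 0.57811)
1/(-152*(P + W(4*(-4 + 1)))) = 1/(-152*(2139/3700 + 4*(-4 + 1))) = 1/(-152*(2139/3700 + 4*(-3))) = 1/(-152*(2139/3700 - 12)) = 1/(-152*(-42261/3700)) = 1/(1605918/925) = 925/1605918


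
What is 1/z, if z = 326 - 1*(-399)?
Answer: 1/725 ≈ 0.0013793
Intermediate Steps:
z = 725 (z = 326 + 399 = 725)
1/z = 1/725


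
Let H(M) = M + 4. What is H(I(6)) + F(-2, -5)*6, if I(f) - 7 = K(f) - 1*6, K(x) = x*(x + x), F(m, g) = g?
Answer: 47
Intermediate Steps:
K(x) = 2*x² (K(x) = x*(2*x) = 2*x²)
I(f) = 1 + 2*f² (I(f) = 7 + (2*f² - 1*6) = 7 + (2*f² - 6) = 7 + (-6 + 2*f²) = 1 + 2*f²)
H(M) = 4 + M
H(I(6)) + F(-2, -5)*6 = (4 + (1 + 2*6²)) - 5*6 = (4 + (1 + 2*36)) - 30 = (4 + (1 + 72)) - 30 = (4 + 73) - 30 = 77 - 30 = 47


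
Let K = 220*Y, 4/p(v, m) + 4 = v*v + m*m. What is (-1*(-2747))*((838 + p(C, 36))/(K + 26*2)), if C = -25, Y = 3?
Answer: 24791675/7668 ≈ 3233.1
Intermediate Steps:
p(v, m) = 4/(-4 + m² + v²) (p(v, m) = 4/(-4 + (v*v + m*m)) = 4/(-4 + (v² + m²)) = 4/(-4 + (m² + v²)) = 4/(-4 + m² + v²))
K = 660 (K = 220*3 = 660)
(-1*(-2747))*((838 + p(C, 36))/(K + 26*2)) = (-1*(-2747))*((838 + 4/(-4 + 36² + (-25)²))/(660 + 26*2)) = 2747*((838 + 4/(-4 + 1296 + 625))/(660 + 52)) = 2747*((838 + 4/1917)/712) = 2747*((838 + 4*(1/1917))*(1/712)) = 2747*((838 + 4/1917)*(1/712)) = 2747*((1606450/1917)*(1/712)) = 2747*(9025/7668) = 24791675/7668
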